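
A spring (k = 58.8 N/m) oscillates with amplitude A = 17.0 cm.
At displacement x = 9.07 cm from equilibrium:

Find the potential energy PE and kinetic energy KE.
E_total = ½kA² = ½×58.8×(0.17)² = 0.8497 J
PE = ½kx² = ½×58.8×(0.0907)² = 0.2419 J
KE = E_total − PE = 0.6078 J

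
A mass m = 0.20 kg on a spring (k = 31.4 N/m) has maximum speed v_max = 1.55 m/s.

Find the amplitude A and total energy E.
½mv²_max = ½kA² → A = v_max√(m/k) = 1.55×√(0.2/31.4) = 0.1237 m = 12.37 cm
E = ½mv²_max = ½×0.2×1.55² = 0.2403 J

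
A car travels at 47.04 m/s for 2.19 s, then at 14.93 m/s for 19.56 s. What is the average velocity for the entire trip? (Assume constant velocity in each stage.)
d₁ = v₁t₁ = 47.04 × 2.19 = 103.018 m
d₂ = v₂t₂ = 14.93 × 19.56 = 292.031 m
d_total = 395.05 m, t_total = 21.75 s
v_avg = d_total/t_total = 395.05/21.75 = 18.16 m/s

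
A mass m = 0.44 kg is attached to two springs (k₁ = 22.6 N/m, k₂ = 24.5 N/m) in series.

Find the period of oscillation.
k_eq = k₁k₂/(k₁+k₂) = 11.76 N/m
T = 2π√(m/k_eq) = 2π√(0.44/11.76) = 1.216 s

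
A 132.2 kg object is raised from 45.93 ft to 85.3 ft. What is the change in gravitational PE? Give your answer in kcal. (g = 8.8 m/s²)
ΔPE = mg(h₂ − h₁) = 132.2 kg × 8.8 m/s² × (26 − 14) m = 1.396e+04 J = 3.337 kcal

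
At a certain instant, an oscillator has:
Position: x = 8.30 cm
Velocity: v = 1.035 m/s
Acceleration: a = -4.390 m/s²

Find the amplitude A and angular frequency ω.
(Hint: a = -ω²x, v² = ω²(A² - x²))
a = −ω²x → ω = √(|a|/x) = √(4.39/0.083) = 7.273 rad/s
v² = ω²(A² − x²) → A = √(x² + v²/ω²) = √(0.083² + 1.035²/7.273²) = 0.1647 m = 16.47 cm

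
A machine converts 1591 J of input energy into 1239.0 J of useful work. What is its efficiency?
η = W_out/W_in = 1239.0/1591 = 0.7788 = 77.88%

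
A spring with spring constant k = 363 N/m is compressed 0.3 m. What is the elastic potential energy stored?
PE = ½kx² = ½×363×0.3² = 16.33 J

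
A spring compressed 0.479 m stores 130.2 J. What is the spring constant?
PE = ½kx² → k = 2PE/x² = 2×130.2/0.479² = 1135.0 N/m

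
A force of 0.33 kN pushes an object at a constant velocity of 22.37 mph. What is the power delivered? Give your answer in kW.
P = Fv = 330 N × 10 m/s = 3300 W = 3.3 kW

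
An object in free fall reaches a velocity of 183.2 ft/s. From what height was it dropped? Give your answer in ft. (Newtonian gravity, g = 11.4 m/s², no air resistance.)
h = v²/(2g) (with unit conversion) = 448.7 ft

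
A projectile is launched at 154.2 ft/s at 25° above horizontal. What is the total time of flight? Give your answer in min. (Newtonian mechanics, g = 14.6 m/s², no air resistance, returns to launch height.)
T = 2v₀sin(θ)/g (with unit conversion) = 0.04535 min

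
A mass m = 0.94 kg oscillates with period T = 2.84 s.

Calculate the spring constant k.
T = 2π√(m/k) → k = m(2π/T)² = 0.94×(2π/2.84)² = 4.601 N/m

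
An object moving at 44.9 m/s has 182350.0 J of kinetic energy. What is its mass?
KE = ½mv² → m = 2KE/v² = 2×182350.0/44.9² = 180.9 kg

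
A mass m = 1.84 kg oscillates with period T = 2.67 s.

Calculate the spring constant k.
T = 2π√(m/k) → k = m(2π/T)² = 1.84×(2π/2.67)² = 10.19 N/m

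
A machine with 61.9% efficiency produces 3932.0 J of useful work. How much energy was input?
W_in = W_out/η = 3932.0/0.619 = 6352.2 J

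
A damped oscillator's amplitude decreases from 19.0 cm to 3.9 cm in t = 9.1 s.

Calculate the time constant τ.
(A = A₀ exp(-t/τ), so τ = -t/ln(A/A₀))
A/A₀ = 3.9/19.0 = 0.2053; ln(A/A₀) = -1.583
τ = −t/ln(A/A₀) = −9.1/-1.583 = 5.747 s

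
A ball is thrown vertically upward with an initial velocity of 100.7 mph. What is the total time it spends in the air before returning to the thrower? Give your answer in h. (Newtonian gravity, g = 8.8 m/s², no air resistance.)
t_total = 2v₀/g (with unit conversion) = 0.002842 h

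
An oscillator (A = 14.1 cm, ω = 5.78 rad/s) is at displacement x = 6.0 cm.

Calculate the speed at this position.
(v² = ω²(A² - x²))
v = ω√(A² − x²) = 5.78×√(0.141² − 0.06²) = 0.7375 m/s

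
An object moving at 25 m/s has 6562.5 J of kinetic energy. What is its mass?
KE = ½mv² → m = 2KE/v² = 2×6562.5/25² = 21.0 kg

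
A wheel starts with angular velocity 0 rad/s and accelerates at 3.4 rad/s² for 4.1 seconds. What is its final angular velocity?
ω = ω₀ + αt = 0 + 3.4 × 4.1 = 13.94 rad/s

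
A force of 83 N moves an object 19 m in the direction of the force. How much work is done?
W = Fd = 83×19 = 1577.0 J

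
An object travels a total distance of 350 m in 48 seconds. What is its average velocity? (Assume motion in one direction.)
v_avg = Δd / Δt = 350 / 48 = 7.29 m/s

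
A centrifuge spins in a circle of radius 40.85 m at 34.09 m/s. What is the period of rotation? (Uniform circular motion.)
T = 2πr/v = 2π×40.85/34.09 = 7.53 s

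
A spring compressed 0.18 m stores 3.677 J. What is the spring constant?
PE = ½kx² → k = 2PE/x² = 2×3.677/0.18² = 227.0 N/m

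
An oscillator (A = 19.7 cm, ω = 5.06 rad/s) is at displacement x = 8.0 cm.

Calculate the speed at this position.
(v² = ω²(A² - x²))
v = ω√(A² − x²) = 5.06×√(0.197² − 0.08²) = 0.9109 m/s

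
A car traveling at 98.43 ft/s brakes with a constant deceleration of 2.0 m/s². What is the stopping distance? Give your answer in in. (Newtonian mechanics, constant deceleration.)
d = v₀² / (2a) (with unit conversion) = 8859.0 in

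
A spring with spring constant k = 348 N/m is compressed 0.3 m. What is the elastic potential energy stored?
PE = ½kx² = ½×348×0.3² = 15.66 J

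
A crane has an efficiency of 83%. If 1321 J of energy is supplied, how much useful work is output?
W_out = η × W_in = 0.83 × 1321 = 1096.4 J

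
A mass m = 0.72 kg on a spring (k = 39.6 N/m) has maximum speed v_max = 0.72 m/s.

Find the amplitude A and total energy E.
½mv²_max = ½kA² → A = v_max√(m/k) = 0.72×√(0.72/39.6) = 0.09708 m = 9.708 cm
E = ½mv²_max = ½×0.72×0.72² = 0.1866 J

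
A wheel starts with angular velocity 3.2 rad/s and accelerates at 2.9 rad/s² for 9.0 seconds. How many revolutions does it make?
θ = ω₀t + ½αt² = 3.2×9.0 + ½×2.9×9.0² = 146.25 rad
Revolutions = θ/(2π) = 146.25/(2π) = 23.28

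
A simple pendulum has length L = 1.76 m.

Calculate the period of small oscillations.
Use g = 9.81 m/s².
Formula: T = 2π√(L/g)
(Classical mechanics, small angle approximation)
T = 2π√(L/g) = 2π√(1.76/9.81) = 2.661 s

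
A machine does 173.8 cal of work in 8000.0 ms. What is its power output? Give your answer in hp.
P = W/t = 727.2 J / 8 s = 90.9 W = 0.1219 hp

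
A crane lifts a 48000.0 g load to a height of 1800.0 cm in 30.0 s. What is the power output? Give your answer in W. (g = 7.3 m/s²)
W = mgh = 48×7.3×18 = 6307 J
P = W/t = 6307/30 = 210.2 W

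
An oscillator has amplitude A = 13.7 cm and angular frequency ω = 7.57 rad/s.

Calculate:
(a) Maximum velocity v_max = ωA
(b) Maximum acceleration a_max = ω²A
v_max = ωA = 7.57×0.137 = 1.037 m/s
a_max = ω²A = 7.57²×0.137 = 7.851 m/s²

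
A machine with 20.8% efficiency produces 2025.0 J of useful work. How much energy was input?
W_in = W_out/η = 2025.0/0.208 = 9735.6 J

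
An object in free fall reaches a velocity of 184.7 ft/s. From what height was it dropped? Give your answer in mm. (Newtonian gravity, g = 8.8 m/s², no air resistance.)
h = v²/(2g) (with unit conversion) = 180100.0 mm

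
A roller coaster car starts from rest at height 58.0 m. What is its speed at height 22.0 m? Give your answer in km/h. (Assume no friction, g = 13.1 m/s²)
mgh₁ = ½mv₂² + mgh₂ → v₂ = √(2g(h₁−h₂)) = √(2×13.1×(58−22)) = 30.71 m/s = 110.6 km/h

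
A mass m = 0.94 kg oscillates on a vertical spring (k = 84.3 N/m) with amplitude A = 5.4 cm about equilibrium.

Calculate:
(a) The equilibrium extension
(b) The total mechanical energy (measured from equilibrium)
x_eq = mg/k = 0.94×9.81/84.3 = 0.1094 m = 10.94 cm
E = ½kA² = ½×84.3×(0.054)² = 0.1229 J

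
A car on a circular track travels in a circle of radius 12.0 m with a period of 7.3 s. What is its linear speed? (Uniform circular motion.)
v = 2πr/T = 2π×12.0/7.3 = 10.33 m/s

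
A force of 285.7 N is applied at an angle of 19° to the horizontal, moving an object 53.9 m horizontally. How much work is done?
W = Fd cosθ = 285.7×53.9×cos(19°) = 14560.0 J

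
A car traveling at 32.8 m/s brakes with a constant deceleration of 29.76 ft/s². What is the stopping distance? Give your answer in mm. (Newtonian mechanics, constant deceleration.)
d = v₀² / (2a) (with unit conversion) = 59300.0 mm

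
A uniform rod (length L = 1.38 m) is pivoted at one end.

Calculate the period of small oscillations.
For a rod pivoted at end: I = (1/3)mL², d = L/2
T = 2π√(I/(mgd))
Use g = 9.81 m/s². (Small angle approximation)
I/m = (1/3)L² = 0.6348 m²; d = L/2 = 0.69 m
T = 2π√(I/(mgd)) = 2π√(0.6348/(9.81×0.69)) = 1.924 s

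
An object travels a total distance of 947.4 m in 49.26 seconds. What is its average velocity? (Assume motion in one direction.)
v_avg = Δd / Δt = 947.4 / 49.26 = 19.23 m/s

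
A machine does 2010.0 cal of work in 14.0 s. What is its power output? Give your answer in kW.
P = W/t = 8410 J / 14 s = 600.7 W = 0.6007 kW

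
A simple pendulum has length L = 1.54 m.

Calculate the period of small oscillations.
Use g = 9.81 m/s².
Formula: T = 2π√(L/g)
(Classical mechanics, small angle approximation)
T = 2π√(L/g) = 2π√(1.54/9.81) = 2.489 s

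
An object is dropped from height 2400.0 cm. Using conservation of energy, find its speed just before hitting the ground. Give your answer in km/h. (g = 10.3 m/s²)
mgh = ½mv² → v = √(2gh) = √(2×10.3×24) = 22.24 m/s = 80.05 km/h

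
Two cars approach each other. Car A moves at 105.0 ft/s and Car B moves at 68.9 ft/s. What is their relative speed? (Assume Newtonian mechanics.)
v_rel = v_A + v_B = 105.0 + 68.9 = 173.9 ft/s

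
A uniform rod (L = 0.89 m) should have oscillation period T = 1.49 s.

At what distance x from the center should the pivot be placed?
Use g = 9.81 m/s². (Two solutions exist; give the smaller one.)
T = 2π√((L²/12 + x²)/(gx)). Let c = T²g/(4π²) = 0.5517.
x² − cx + L²/12 = 0 → x = (c − √(c² − L²/3))/2 = 0.1754 m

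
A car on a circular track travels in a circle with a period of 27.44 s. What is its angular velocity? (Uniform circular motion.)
ω = 2π/T = 2π/27.44 = 0.229 rad/s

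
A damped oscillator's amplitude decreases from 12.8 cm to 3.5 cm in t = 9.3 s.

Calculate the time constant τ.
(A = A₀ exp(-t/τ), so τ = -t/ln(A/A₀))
A/A₀ = 3.5/12.8 = 0.2734; ln(A/A₀) = -1.297
τ = −t/ln(A/A₀) = −9.3/-1.297 = 7.172 s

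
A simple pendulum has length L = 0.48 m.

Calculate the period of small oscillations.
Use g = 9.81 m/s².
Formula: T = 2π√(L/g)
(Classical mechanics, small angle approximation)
T = 2π√(L/g) = 2π√(0.48/9.81) = 1.39 s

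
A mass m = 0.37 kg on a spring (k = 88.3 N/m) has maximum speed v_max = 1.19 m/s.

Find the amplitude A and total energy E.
½mv²_max = ½kA² → A = v_max√(m/k) = 1.19×√(0.37/88.3) = 0.07703 m = 7.703 cm
E = ½mv²_max = ½×0.37×1.19² = 0.262 J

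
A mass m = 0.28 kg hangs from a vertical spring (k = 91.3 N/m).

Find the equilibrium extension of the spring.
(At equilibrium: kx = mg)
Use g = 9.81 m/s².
x_eq = mg/k = 0.28×9.81/91.3 = 0.03009 m = 3.009 cm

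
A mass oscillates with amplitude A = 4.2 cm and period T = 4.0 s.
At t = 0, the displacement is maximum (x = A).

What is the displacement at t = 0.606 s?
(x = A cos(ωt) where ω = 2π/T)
ω = 2π/T = 2π/4.0 = 1.571 rad/s
x = A cos(ωt) = 4.2×cos(1.571×0.606) = 2.437 cm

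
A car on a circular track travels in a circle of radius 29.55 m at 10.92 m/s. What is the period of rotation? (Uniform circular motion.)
T = 2πr/v = 2π×29.55/10.92 = 17.0 s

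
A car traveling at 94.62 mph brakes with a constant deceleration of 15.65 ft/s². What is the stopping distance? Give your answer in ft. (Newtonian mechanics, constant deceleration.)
d = v₀² / (2a) (with unit conversion) = 615.3 ft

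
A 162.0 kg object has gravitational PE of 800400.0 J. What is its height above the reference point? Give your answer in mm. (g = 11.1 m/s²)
PE = mgh → h = PE/(mg) = 8.004e+05 J / (162 kg × 11.1 m/s²) = 445.1 m = 445100.0 mm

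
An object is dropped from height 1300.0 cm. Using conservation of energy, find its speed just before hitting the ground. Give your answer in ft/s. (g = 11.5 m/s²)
mgh = ½mv² → v = √(2gh) = √(2×11.5×13) = 17.29 m/s = 56.73 ft/s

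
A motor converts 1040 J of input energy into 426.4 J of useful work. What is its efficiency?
η = W_out/W_in = 426.4/1040 = 0.41 = 41.0%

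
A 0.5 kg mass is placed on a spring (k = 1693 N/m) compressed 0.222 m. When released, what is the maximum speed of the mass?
½kx² = ½mv² → v = x√(k/m) = 0.222×√(1693/0.5) = 12.92 m/s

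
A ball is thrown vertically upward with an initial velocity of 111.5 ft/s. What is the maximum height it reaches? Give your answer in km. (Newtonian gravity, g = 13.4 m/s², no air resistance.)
h_max = v₀²/(2g) (with unit conversion) = 0.0431 km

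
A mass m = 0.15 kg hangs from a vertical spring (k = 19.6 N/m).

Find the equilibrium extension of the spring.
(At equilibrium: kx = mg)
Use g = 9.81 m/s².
x_eq = mg/k = 0.15×9.81/19.6 = 0.07508 m = 7.508 cm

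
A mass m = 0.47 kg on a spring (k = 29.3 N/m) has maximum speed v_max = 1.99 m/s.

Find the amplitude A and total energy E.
½mv²_max = ½kA² → A = v_max√(m/k) = 1.99×√(0.47/29.3) = 0.252 m = 25.2 cm
E = ½mv²_max = ½×0.47×1.99² = 0.9306 J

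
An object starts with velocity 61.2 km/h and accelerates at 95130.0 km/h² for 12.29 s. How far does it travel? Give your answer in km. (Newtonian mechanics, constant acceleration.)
d = v₀t + ½at² (with unit conversion) = 0.7633 km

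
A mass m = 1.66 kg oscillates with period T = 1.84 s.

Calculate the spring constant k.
T = 2π√(m/k) → k = m(2π/T)² = 1.66×(2π/1.84)² = 19.36 N/m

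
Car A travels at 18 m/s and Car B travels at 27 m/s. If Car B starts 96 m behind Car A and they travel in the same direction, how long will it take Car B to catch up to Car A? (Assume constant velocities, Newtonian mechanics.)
Relative speed: v_rel = 27 - 18 = 9 m/s
Time to catch: t = d₀/v_rel = 96/9 = 10.67 s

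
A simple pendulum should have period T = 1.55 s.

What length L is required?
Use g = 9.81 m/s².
T = 2π√(L/g) → L = g(T/2π)² = 9.81×(1.55/2π)² = 0.597 m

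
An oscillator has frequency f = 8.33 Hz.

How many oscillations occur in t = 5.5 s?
n = f×t = 8.33×5.5 = 45.81 oscillations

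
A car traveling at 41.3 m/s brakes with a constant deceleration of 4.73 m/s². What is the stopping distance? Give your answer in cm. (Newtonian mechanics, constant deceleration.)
d = v₀² / (2a) (with unit conversion) = 18030.0 cm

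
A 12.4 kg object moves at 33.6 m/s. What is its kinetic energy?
KE = ½mv² = ½×12.4×33.6² = 6999.552 J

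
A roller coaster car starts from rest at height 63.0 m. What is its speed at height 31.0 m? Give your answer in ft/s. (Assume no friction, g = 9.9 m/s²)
mgh₁ = ½mv₂² + mgh₂ → v₂ = √(2g(h₁−h₂)) = √(2×9.9×(63−31)) = 25.17 m/s = 82.58 ft/s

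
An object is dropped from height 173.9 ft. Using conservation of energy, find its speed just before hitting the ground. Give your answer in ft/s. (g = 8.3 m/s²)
mgh = ½mv² → v = √(2gh) = √(2×8.3×53) = 29.66 m/s = 97.32 ft/s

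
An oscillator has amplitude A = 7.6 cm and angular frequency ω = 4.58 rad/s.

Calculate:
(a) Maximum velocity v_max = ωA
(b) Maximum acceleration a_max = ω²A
v_max = ωA = 4.58×0.076 = 0.3481 m/s
a_max = ω²A = 4.58²×0.076 = 1.594 m/s²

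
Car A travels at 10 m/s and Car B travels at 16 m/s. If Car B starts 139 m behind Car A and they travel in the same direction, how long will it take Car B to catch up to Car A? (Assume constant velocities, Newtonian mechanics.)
Relative speed: v_rel = 16 - 10 = 6 m/s
Time to catch: t = d₀/v_rel = 139/6 = 23.17 s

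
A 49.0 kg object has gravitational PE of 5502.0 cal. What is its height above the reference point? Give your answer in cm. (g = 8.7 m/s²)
PE = mgh → h = PE/(mg) = 2.302e+04 J / (49 kg × 8.7 m/s²) = 54 m = 5400.0 cm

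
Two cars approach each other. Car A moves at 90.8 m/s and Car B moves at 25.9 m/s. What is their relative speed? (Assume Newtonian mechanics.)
v_rel = v_A + v_B = 90.8 + 25.9 = 116.7 m/s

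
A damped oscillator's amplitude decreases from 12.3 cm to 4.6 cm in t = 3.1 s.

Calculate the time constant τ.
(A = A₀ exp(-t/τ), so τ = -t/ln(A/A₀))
A/A₀ = 4.6/12.3 = 0.374; ln(A/A₀) = -0.9835
τ = −t/ln(A/A₀) = −3.1/-0.9835 = 3.152 s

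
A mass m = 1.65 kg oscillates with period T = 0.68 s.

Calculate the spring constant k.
T = 2π√(m/k) → k = m(2π/T)² = 1.65×(2π/0.68)² = 140.9 N/m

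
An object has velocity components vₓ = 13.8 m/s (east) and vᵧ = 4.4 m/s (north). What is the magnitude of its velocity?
|v| = √(vₓ² + vᵧ²) = √(13.8² + 4.4²) = √(209.8) = 14.48 m/s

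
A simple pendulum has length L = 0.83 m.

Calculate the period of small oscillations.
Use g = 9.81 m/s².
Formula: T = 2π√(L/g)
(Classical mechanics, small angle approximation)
T = 2π√(L/g) = 2π√(0.83/9.81) = 1.828 s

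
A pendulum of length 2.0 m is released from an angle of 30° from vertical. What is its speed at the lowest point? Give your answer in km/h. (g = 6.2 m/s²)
h = L(1 − cosθ) = 2.0×(1 − cos30°) = 0.2679 m
v = √(2gh) = √(2×6.2×0.2679) = 1.823 m/s = 6.562 km/h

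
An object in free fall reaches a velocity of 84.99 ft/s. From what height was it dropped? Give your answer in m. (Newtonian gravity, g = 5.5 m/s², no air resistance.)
h = v²/(2g) (with unit conversion) = 61.01 m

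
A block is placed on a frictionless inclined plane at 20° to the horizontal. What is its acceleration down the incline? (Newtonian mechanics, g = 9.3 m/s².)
a = g sin(θ) = 9.3 × sin(20°) = 9.3 × 0.342 = 3.18 m/s²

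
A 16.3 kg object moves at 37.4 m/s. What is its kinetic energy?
KE = ½mv² = ½×16.3×37.4² = 11399.89 J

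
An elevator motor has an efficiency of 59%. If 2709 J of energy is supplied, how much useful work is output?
W_out = η × W_in = 0.59 × 2709 = 1598.3 J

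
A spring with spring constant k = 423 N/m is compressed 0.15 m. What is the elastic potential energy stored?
PE = ½kx² = ½×423×0.15² = 4.759 J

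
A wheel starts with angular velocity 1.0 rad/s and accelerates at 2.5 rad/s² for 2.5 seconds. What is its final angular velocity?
ω = ω₀ + αt = 1.0 + 2.5 × 2.5 = 7.25 rad/s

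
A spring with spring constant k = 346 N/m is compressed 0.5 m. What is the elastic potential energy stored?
PE = ½kx² = ½×346×0.5² = 43.25 J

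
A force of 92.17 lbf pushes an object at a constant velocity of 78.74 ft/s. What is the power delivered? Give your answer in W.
P = Fv = 410 N × 24 m/s = 9840 W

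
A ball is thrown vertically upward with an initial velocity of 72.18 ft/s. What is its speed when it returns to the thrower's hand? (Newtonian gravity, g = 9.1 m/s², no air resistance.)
By conservation of energy, the ball returns at the same speed = 72.18 ft/s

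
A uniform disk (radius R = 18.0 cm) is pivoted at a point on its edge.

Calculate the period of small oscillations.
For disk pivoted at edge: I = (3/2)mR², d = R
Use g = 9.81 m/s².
I/m = (3/2)R² = 0.0486 m²; d = R = 0.18 m
T = 2π√((3/2)R²/(gR)) = 2π√(3R/(2g)) = 1.042 s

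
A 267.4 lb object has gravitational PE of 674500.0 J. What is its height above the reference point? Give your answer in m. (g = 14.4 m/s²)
PE = mgh → h = PE/(mg) = 6.745e+05 J / (121.3 kg × 14.4 m/s²) = 386.2 m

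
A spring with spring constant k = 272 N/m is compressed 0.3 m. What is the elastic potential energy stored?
PE = ½kx² = ½×272×0.3² = 12.24 J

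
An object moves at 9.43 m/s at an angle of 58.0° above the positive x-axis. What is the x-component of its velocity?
vₓ = v cos(θ) = 9.43 × cos(58.0°) = 5.0 m/s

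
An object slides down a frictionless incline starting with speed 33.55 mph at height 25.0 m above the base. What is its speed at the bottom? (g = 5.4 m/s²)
½mv₀² + mgh = ½mv² → v = √(v₀² + 2gh) = √(15² + 2×5.4×25) = 22.25 m/s = 49.77 mph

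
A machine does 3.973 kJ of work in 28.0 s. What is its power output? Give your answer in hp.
P = W/t = 3973 J / 28 s = 141.9 W = 0.1903 hp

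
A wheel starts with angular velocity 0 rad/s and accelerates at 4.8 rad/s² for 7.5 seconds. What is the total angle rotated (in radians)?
θ = ω₀t + ½αt² = 0×7.5 + ½×4.8×7.5² = 135.0 rad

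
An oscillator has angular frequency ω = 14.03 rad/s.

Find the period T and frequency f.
T = 2π/ω = 2π/14.03 = 0.4478 s; f = ω/2π = 2.233 Hz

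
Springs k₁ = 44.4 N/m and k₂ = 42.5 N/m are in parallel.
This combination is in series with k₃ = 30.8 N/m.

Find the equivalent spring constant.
k₁₂ = k₁ + k₂ = 86.9 N/m (parallel)
1/k_eq = 1/k₁₂ + 1/k₃ → k_eq = 22.74 N/m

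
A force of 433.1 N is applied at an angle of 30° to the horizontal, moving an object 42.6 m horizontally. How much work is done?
W = Fd cosθ = 433.1×42.6×cos(30°) = 15978.0 J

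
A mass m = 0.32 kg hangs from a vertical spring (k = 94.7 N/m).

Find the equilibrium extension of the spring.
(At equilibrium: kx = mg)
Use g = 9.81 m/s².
x_eq = mg/k = 0.32×9.81/94.7 = 0.03315 m = 3.315 cm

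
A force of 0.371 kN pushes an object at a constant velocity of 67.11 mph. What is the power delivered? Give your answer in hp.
P = Fv = 371 N × 30 m/s = 1.113e+04 W = 14.93 hp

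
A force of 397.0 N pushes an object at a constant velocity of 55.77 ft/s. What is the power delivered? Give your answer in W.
P = Fv = 397 N × 17 m/s = 6748 W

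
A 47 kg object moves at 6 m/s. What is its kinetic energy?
KE = ½mv² = ½×47×6² = 846.0 J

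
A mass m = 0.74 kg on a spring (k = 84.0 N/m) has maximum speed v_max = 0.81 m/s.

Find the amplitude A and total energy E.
½mv²_max = ½kA² → A = v_max√(m/k) = 0.81×√(0.74/84.0) = 0.07603 m = 7.603 cm
E = ½mv²_max = ½×0.74×0.81² = 0.2428 J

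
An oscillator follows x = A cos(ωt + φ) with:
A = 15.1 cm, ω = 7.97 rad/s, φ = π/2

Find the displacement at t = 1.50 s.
x = A cos(ωt + φ) = 15.1×cos(7.97×1.5 + π/2) = 8.667 cm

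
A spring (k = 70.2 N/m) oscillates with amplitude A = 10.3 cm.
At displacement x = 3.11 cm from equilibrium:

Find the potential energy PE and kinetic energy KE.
E_total = ½kA² = ½×70.2×(0.103)² = 0.3724 J
PE = ½kx² = ½×70.2×(0.0311)² = 0.03395 J
KE = E_total − PE = 0.3384 J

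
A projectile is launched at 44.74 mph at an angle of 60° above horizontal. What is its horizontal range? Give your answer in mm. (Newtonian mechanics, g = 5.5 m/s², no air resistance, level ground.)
R = v₀² sin(2θ) / g (with unit conversion) = 62990.0 mm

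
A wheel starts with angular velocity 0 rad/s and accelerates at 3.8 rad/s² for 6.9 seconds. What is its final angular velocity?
ω = ω₀ + αt = 0 + 3.8 × 6.9 = 26.22 rad/s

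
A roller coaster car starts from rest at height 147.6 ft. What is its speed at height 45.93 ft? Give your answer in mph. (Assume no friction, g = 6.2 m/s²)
mgh₁ = ½mv₂² + mgh₂ → v₂ = √(2g(h₁−h₂)) = √(2×6.2×(44.99−14)) = 19.6 m/s = 43.85 mph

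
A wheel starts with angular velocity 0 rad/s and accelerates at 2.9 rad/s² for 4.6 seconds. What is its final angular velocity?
ω = ω₀ + αt = 0 + 2.9 × 4.6 = 13.34 rad/s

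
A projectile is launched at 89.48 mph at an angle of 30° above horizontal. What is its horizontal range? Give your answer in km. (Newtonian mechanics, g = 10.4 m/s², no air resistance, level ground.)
R = v₀² sin(2θ) / g (with unit conversion) = 0.1332 km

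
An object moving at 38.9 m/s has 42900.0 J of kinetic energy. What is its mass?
KE = ½mv² → m = 2KE/v² = 2×42900.0/38.9² = 56.7 kg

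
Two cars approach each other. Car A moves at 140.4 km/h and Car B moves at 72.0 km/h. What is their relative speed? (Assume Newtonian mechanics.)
v_rel = v_A + v_B = 140.4 + 72.0 = 212.4 km/h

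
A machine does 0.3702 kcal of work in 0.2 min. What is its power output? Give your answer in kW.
P = W/t = 1549 J / 12 s = 129.1 W = 0.1291 kW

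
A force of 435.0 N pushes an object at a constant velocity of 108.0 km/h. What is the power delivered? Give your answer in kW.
P = Fv = 435 N × 30 m/s = 1.305e+04 W = 13.05 kW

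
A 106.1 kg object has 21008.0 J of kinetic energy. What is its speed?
KE = ½mv² → v = √(2KE/m) = √(2×21008.0/106.1) = 19.9 m/s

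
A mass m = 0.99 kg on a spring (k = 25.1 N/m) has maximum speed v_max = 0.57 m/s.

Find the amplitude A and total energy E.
½mv²_max = ½kA² → A = v_max√(m/k) = 0.57×√(0.99/25.1) = 0.1132 m = 11.32 cm
E = ½mv²_max = ½×0.99×0.57² = 0.1608 J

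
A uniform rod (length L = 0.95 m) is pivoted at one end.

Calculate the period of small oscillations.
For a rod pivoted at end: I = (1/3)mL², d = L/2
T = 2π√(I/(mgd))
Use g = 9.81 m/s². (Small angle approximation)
I/m = (1/3)L² = 0.3008 m²; d = L/2 = 0.475 m
T = 2π√(I/(mgd)) = 2π√(0.3008/(9.81×0.475)) = 1.596 s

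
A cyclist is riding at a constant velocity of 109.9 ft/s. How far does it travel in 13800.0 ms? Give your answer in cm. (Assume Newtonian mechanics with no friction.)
d = vt (with unit conversion) = 46230.0 cm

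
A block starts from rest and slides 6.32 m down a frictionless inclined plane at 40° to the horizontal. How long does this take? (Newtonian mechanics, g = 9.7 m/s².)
a = g sin(θ) = 9.7 × sin(40°) = 6.24 m/s²
t = √(2d/a) = √(2 × 6.32 / 6.24) = 1.42 s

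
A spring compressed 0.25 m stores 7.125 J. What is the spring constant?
PE = ½kx² → k = 2PE/x² = 2×7.125/0.25² = 228.0 N/m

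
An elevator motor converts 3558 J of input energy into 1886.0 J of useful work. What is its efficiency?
η = W_out/W_in = 1886.0/3558 = 0.5301 = 53.01%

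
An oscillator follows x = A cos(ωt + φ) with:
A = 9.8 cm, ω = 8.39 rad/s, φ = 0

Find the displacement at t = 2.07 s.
x = A cos(ωt + φ) = 9.8×cos(8.39×2.07 + 0) = 0.8666 cm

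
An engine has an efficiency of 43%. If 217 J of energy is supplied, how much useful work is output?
W_out = η × W_in = 0.43 × 217 = 93.31 J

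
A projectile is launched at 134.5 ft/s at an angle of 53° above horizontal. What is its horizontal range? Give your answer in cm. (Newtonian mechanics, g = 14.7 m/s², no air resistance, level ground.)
R = v₀² sin(2θ) / g (with unit conversion) = 10990.0 cm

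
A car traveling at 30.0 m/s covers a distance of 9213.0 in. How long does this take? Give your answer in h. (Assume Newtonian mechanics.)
t = d/v (with unit conversion) = 0.002167 h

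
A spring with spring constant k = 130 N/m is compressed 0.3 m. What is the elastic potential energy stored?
PE = ½kx² = ½×130×0.3² = 5.85 J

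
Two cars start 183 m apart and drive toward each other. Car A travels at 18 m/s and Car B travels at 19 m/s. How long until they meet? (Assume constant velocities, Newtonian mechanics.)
Combined speed: v_combined = 18 + 19 = 37 m/s
Time to meet: t = d/37 = 183/37 = 4.95 s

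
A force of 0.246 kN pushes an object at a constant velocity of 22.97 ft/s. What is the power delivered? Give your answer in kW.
P = Fv = 246 N × 7.001 m/s = 1722 W = 1.722 kW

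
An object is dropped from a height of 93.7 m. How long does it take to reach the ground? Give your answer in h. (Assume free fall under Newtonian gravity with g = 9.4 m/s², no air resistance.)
t = √(2h/g) (with unit conversion) = 0.00124 h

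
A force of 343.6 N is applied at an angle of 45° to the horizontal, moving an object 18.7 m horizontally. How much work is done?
W = Fd cosθ = 343.6×18.7×cos(45°) = 4543.4 J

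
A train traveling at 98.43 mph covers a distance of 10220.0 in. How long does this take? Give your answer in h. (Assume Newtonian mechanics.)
t = d/v (with unit conversion) = 0.001639 h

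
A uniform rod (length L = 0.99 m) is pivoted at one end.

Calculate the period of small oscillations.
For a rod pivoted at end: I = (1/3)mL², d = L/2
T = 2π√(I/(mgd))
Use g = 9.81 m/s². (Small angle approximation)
I/m = (1/3)L² = 0.3267 m²; d = L/2 = 0.495 m
T = 2π√(I/(mgd)) = 2π√(0.3267/(9.81×0.495)) = 1.63 s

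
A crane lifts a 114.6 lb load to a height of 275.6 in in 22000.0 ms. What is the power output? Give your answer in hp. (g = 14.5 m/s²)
W = mgh = 51.98×14.5×7 = 5276 J
P = W/t = 5276/22 = 239.8 W = 0.3216 hp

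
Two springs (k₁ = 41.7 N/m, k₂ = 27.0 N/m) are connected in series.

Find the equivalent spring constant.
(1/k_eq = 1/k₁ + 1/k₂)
1/k_eq = 1/41.7 + 1/27.0 = 0.061018; k_eq = 16.39 N/m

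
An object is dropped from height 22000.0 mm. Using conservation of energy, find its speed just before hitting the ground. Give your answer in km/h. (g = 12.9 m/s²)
mgh = ½mv² → v = √(2gh) = √(2×12.9×22) = 23.82 m/s = 85.77 km/h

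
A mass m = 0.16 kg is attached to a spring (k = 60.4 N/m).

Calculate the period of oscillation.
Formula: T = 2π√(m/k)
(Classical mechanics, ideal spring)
T = 2π√(m/k) = 2π√(0.16/60.4) = 0.3234 s; f = 1/T = 3.092 Hz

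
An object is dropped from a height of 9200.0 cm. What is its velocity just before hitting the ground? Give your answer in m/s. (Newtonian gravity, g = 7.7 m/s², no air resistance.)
v = √(2gh) (with unit conversion) = 37.64 m/s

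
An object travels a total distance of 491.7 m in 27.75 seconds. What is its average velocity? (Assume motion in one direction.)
v_avg = Δd / Δt = 491.7 / 27.75 = 17.72 m/s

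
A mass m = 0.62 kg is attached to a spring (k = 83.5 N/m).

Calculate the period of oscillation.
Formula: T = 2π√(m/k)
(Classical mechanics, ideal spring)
T = 2π√(m/k) = 2π√(0.62/83.5) = 0.5414 s; f = 1/T = 1.847 Hz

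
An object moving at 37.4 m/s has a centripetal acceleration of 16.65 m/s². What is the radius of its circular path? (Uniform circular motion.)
r = v²/a_c = 37.4²/16.65 = 84.01 m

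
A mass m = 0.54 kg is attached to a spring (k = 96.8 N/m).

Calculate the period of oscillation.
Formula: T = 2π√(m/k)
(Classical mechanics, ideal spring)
T = 2π√(m/k) = 2π√(0.54/96.8) = 0.4693 s; f = 1/T = 2.131 Hz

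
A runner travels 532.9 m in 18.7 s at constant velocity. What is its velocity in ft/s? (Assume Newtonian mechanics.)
v = d/t (with unit conversion) = 93.5 ft/s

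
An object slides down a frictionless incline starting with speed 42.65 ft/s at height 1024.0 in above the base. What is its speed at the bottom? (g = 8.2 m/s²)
½mv₀² + mgh = ½mv² → v = √(v₀² + 2gh) = √(13² + 2×8.2×26.01) = 24.4 m/s = 80.07 ft/s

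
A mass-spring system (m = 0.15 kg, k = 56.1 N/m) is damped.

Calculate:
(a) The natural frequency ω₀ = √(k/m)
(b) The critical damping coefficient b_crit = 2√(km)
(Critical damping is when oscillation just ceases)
ω₀ = √(k/m) = √(56.1/0.15) = 19.34 rad/s
b_crit = 2√(km) = 2√(56.1×0.15) = 5.802 kg/s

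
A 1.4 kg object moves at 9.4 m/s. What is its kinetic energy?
KE = ½mv² = ½×1.4×9.4² = 61.852 J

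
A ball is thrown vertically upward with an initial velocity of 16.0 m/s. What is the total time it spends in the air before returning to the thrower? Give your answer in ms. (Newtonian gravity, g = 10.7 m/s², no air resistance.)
t_total = 2v₀/g (with unit conversion) = 2991.0 ms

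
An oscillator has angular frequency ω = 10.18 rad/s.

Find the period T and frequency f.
T = 2π/ω = 2π/10.18 = 0.6172 s; f = ω/2π = 1.62 Hz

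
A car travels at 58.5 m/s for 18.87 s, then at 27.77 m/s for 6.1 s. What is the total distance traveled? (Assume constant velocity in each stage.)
d₁ = v₁t₁ = 58.5 × 18.87 = 1103.89 m
d₂ = v₂t₂ = 27.77 × 6.1 = 169.397 m
d_total = 1103.89 + 169.397 = 1273.29 m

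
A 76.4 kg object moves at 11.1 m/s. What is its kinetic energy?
KE = ½mv² = ½×76.4×11.1² = 4706.622 J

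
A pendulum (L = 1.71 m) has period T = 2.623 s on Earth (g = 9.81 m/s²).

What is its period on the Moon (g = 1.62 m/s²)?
T = 2π√(L/g), so T_moon/T_earth = √(g_earth/g_moon)
T_moon = 2π√(1.71/1.62) = 6.455 s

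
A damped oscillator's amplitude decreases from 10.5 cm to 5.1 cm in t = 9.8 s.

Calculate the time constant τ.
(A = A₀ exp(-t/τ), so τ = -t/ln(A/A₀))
A/A₀ = 5.1/10.5 = 0.4857; ln(A/A₀) = -0.7221
τ = −t/ln(A/A₀) = −9.8/-0.7221 = 13.57 s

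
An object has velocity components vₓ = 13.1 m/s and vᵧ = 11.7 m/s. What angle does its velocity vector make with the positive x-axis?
θ = arctan(vᵧ/vₓ) = arctan(11.7/13.1) = 41.77°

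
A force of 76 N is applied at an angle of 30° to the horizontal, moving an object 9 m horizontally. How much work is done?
W = Fd cosθ = 76×9×cos(30°) = 592.36 J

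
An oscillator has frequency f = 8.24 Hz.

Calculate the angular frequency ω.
ω = 2πf = 2π×8.24 = 51.77 rad/s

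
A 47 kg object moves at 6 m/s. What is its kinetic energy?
KE = ½mv² = ½×47×6² = 846.0 J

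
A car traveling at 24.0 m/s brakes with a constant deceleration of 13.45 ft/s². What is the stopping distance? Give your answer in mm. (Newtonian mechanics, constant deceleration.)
d = v₀² / (2a) (with unit conversion) = 70250.0 mm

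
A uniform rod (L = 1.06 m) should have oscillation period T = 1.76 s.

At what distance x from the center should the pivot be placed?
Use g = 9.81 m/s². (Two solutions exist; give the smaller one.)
T = 2π√((L²/12 + x²)/(gx)). Let c = T²g/(4π²) = 0.7697.
x² − cx + L²/12 = 0 → x = (c − √(c² − L²/3))/2 = 0.1514 m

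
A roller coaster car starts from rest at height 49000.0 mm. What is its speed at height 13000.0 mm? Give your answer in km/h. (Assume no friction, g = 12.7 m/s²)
mgh₁ = ½mv₂² + mgh₂ → v₂ = √(2g(h₁−h₂)) = √(2×12.7×(49−13)) = 30.24 m/s = 108.9 km/h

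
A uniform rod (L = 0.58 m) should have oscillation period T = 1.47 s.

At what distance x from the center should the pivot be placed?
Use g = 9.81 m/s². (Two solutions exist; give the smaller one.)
T = 2π√((L²/12 + x²)/(gx)). Let c = T²g/(4π²) = 0.537.
x² − cx + L²/12 = 0 → x = (c − √(c² − L²/3))/2 = 0.0586 m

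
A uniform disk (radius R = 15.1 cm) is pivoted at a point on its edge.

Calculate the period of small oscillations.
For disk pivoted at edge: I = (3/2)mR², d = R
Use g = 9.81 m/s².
I/m = (3/2)R² = 0.0342 m²; d = R = 0.151 m
T = 2π√((3/2)R²/(gR)) = 2π√(3R/(2g)) = 0.9547 s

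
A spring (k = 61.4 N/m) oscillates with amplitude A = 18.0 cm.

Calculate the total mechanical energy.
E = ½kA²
E = ½kA² = ½×61.4×(0.18)² = 0.9947 J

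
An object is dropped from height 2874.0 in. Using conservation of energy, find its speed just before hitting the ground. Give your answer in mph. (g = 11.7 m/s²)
mgh = ½mv² → v = √(2gh) = √(2×11.7×73) = 41.33 m/s = 92.45 mph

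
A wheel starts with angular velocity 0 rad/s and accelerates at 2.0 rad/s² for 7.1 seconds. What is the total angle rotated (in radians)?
θ = ω₀t + ½αt² = 0×7.1 + ½×2.0×7.1² = 50.41 rad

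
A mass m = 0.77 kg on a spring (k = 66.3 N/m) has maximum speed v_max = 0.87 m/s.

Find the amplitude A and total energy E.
½mv²_max = ½kA² → A = v_max√(m/k) = 0.87×√(0.77/66.3) = 0.09376 m = 9.376 cm
E = ½mv²_max = ½×0.77×0.87² = 0.2914 J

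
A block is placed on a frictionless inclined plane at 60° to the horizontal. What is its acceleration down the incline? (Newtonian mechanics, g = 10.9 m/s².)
a = g sin(θ) = 10.9 × sin(60°) = 10.9 × 0.866 = 9.44 m/s²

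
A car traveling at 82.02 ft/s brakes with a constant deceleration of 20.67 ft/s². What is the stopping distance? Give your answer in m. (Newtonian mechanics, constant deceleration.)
d = v₀² / (2a) (with unit conversion) = 49.6 m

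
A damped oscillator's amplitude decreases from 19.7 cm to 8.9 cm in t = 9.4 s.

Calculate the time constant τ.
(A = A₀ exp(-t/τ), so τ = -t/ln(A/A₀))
A/A₀ = 8.9/19.7 = 0.4518; ln(A/A₀) = -0.7946
τ = −t/ln(A/A₀) = −9.4/-0.7946 = 11.83 s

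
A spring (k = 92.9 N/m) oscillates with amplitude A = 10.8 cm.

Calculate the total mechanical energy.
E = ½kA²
E = ½kA² = ½×92.9×(0.108)² = 0.5418 J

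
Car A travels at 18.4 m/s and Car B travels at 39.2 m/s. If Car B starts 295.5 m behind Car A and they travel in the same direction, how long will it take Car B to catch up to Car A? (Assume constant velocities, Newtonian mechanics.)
Relative speed: v_rel = 39.2 - 18.4 = 20.8 m/s
Time to catch: t = d₀/v_rel = 295.5/20.8 = 14.21 s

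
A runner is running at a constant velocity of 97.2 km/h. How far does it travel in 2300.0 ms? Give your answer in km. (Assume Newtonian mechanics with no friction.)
d = vt (with unit conversion) = 0.0621 km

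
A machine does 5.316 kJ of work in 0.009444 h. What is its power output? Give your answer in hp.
P = W/t = 5316 J / 34 s = 156.4 W = 0.2097 hp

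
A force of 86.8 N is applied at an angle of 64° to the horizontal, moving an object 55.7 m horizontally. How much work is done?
W = Fd cosθ = 86.8×55.7×cos(64°) = 2119.4 J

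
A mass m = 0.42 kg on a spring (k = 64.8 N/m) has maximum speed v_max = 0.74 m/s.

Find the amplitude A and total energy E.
½mv²_max = ½kA² → A = v_max√(m/k) = 0.74×√(0.42/64.8) = 0.05958 m = 5.958 cm
E = ½mv²_max = ½×0.42×0.74² = 0.115 J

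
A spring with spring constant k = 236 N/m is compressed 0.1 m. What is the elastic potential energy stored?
PE = ½kx² = ½×236×0.1² = 1.18 J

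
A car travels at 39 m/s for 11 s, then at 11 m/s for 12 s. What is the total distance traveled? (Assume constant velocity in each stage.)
d₁ = v₁t₁ = 39 × 11 = 429 m
d₂ = v₂t₂ = 11 × 12 = 132 m
d_total = 429 + 132 = 561 m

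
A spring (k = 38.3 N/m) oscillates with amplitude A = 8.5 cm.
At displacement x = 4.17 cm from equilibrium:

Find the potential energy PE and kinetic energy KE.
E_total = ½kA² = ½×38.3×(0.085)² = 0.1384 J
PE = ½kx² = ½×38.3×(0.0417)² = 0.0333 J
KE = E_total − PE = 0.1051 J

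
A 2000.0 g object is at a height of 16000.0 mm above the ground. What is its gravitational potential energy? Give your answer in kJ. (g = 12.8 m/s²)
PE = mgh = 2 kg × 12.8 m/s² × 16 m = 409.6 J = 0.4096 kJ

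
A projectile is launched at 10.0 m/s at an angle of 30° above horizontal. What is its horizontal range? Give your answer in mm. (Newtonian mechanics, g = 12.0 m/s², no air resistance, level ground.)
R = v₀² sin(2θ) / g (with unit conversion) = 7217.0 mm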